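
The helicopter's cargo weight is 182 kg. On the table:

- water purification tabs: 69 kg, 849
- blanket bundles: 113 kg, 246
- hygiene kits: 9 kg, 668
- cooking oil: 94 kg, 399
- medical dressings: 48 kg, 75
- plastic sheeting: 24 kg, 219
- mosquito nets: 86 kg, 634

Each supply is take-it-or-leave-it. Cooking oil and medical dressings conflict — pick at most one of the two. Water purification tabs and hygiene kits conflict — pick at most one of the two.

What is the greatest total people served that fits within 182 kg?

1702

Best packing: water purification tabs + plastic sheeting + mosquito nets — 179 kg, 1702 total.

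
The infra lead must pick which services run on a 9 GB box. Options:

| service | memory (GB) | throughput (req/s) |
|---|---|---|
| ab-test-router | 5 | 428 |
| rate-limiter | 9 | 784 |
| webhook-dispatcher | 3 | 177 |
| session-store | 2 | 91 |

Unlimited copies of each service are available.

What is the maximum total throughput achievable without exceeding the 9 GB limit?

784

Ranking by ratio (throughput/GB): rate-limiter 87.11, ab-test-router 85.60, webhook-dispatcher 59.00.
The ratio ordering already packs tightly: rate-limiter, 9 GB, 784.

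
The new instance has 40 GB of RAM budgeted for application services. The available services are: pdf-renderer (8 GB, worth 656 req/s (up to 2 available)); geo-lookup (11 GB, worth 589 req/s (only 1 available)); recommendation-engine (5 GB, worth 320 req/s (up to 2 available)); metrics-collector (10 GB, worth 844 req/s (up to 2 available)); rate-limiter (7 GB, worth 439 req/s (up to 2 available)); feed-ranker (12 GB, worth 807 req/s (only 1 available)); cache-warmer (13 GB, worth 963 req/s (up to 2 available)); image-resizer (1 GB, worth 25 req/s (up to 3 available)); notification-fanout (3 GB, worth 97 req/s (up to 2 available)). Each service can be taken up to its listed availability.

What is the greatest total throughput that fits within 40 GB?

A density-first pass picks 2×pdf-renderer + 2×metrics-collector + image-resizer + notification-fanout — 3122 at 40 GB.
Replace pdf-renderer and image-resizer and notification-fanout with feed-ranker: the trade gains 29 net, giving 3151 at 40 GB.
Every other selection either busts 40 GB or exceeds an availability limit or fails to beat 3151.

3151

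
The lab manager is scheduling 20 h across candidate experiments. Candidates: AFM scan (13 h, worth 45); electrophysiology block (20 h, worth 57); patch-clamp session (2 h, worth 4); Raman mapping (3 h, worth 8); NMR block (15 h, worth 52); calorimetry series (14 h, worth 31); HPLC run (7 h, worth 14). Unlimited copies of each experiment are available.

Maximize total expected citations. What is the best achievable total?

64

Density check — NMR block 3.47, AFM scan 3.46, electrophysiology block 2.85 are the best per h.
Best packing: patch-clamp session + Raman mapping + NMR block — 20 h, 64 total.
Nothing else within 20 h beats 64.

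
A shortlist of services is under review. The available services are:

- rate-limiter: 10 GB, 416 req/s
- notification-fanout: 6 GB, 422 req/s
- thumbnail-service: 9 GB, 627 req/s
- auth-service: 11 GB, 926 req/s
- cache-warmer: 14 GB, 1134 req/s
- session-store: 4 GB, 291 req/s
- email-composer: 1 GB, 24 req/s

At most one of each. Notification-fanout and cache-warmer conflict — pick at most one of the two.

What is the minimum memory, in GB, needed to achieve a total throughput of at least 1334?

Need the lightest bundle worth ≥ 1334.
notification-fanout + auth-service reaches 1348 using 17 GB.
No combination under 17 GB hits 1334.

17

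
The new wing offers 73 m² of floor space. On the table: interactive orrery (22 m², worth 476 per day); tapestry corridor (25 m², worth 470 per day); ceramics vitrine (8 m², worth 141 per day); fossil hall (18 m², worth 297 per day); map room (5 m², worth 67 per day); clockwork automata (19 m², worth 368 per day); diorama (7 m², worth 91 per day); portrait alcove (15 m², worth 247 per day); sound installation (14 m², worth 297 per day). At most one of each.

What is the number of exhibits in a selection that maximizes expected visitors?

4

Best achievable expected visitors is 1438.
interactive orrery + fossil hall + clockwork automata + sound installation hits 1438 at 73 m².
Any selection reaching 1438 contains exactly 4 exhibits.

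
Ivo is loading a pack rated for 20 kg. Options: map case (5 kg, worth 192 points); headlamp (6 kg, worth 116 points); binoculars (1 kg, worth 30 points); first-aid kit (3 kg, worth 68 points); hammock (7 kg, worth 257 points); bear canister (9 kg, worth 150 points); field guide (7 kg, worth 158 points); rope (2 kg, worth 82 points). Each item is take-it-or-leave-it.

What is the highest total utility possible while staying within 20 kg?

647

A density-first pass picks map case + binoculars + first-aid kit + hammock + rope — 629 at 18 kg.
Replace binoculars and first-aid kit with headlamp: the trade gains 18 net, giving 647 at 20 kg.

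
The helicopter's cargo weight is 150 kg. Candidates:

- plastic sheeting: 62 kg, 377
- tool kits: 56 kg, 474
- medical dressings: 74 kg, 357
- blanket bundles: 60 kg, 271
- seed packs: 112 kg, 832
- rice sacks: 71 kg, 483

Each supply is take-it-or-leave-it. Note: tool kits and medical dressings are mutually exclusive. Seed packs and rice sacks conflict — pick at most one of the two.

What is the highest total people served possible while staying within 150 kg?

The ratio ordering already packs tightly: tool kits + rice sacks, 127 kg, 957.

957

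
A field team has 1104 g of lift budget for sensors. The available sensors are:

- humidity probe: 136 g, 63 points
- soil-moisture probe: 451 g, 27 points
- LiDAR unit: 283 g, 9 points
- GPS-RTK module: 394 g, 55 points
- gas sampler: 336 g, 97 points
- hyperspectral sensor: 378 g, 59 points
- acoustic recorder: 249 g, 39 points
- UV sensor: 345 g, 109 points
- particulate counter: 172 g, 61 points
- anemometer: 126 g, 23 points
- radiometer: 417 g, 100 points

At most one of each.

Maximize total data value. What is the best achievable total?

Taking the top-ratio sensors first gives humidity probe + gas sampler + UV sensor + particulate counter for 330 (989 g).
The 336 g tied up in gas sampler is better spent on radiometer — total rises to 333 (1070 g).
Next best is humidity probe + gas sampler + UV sensor + particulate counter at 330 (989 g) — short by 3.

333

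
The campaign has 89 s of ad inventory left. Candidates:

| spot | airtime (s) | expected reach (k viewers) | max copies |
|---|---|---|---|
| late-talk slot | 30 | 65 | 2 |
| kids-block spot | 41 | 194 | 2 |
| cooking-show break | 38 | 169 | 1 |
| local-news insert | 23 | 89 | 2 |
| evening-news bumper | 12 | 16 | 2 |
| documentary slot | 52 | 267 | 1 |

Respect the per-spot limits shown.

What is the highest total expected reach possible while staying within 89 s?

388

Taking the top-ratio spots first gives local-news insert + evening-news bumper + documentary slot for 372 (87 s).
Dropping local-news insert and evening-news bumper and documentary slot frees 87 s; slotting in 2×kids-block spot (82 s) lifts the total to 388 at 82 s.
Nothing else within 89 s beats 388.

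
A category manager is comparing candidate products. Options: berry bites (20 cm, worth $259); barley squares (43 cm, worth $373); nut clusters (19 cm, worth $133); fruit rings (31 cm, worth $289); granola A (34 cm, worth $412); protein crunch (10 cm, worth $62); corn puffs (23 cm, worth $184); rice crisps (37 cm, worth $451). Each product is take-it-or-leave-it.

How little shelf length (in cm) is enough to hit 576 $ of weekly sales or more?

Look for the lowest-shelf combination reaching 576.
berry bites + granola A: 671 weekly sales at 54 cm.
No combination under 54 cm hits 576.

54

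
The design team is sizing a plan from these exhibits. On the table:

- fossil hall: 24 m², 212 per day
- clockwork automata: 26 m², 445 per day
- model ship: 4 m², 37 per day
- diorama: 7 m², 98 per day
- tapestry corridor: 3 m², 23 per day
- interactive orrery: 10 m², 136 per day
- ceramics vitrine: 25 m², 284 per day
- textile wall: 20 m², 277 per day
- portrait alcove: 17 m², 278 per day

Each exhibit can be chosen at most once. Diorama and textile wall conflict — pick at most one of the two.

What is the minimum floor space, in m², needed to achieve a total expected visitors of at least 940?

Need the lightest bundle worth ≥ 940.
clockwork automata + diorama + interactive orrery + portrait alcove: 957 expected visitors at 60 m².
Any bundle with less than 60 m² falls short of 940.

60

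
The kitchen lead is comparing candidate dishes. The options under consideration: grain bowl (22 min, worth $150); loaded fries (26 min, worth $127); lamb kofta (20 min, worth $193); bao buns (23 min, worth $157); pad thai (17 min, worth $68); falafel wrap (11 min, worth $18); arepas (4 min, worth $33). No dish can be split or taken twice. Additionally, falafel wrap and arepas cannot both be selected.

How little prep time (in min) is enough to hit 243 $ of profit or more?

Minimise min subject to total profit ≥ 243.
Taking lamb kofta + pad thai gives 261 (≥ 243) for 37 min.
No combination under 37 min hits 243.

37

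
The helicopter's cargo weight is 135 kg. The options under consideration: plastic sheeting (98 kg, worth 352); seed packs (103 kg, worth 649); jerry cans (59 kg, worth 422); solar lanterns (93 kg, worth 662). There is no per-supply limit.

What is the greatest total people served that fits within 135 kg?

844

Ranking by ratio (people served/kg): jerry cans 7.15, solar lanterns 7.12, seed packs 6.30, plastic sheeting 3.59.
The ratio ordering already packs tightly: 2×jerry cans, 118 kg, 844.
Nothing else within 135 kg beats 844.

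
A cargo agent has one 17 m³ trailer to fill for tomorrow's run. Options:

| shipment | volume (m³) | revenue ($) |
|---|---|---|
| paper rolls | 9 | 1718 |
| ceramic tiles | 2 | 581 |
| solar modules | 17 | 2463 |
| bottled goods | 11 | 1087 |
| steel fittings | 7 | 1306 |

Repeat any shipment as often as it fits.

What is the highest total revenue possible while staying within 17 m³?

Taking 8×ceramic tiles: 16 m³ used, 4648 in revenue.
Nothing else within 17 m³ beats 4648.

4648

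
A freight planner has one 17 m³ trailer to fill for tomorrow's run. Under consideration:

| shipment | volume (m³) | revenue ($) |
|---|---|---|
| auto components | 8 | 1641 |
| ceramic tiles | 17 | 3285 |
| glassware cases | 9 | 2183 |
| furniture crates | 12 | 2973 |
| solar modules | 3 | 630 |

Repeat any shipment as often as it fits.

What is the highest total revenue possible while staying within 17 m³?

3824

Taking the top-ratio shipments first gives furniture crates + solar modules for 3603 (15 m³).
The 15 m³ tied up in furniture crates and solar modules is better spent on auto components + glassware cases — total rises to 3824 (17 m³).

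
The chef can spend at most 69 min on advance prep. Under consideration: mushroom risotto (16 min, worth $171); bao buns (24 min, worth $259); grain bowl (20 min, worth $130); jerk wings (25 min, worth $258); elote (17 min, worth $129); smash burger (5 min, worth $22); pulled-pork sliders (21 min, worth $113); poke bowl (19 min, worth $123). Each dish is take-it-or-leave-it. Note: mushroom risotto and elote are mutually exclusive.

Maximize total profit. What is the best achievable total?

688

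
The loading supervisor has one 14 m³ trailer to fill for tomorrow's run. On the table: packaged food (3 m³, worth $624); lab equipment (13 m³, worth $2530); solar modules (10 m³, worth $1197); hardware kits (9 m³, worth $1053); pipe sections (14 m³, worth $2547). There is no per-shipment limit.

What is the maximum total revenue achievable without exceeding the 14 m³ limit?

2547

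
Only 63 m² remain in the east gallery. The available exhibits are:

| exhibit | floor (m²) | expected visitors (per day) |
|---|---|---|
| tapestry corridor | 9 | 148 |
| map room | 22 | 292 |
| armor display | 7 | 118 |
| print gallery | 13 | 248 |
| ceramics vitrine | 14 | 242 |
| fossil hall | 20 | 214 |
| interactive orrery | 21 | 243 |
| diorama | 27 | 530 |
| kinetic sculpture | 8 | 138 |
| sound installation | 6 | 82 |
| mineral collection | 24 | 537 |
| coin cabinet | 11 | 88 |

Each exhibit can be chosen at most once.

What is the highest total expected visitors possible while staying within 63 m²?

1215

Density check — mineral collection 22.38, diorama 19.63, print gallery 19.08 are the best per m².
Greedy by ratio would take diorama + kinetic sculpture + mineral collection: 59 m² used, total 1205.
The 8 m² tied up in kinetic sculpture is better spent on tapestry corridor — total rises to 1215 (60 m²).
Runner-up diorama + kinetic sculpture + mineral collection tops out at 1205.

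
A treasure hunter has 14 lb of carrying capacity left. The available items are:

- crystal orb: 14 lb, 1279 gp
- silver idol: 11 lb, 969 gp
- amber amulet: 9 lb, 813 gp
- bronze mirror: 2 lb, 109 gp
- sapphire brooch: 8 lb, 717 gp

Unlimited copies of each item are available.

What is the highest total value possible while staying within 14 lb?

1279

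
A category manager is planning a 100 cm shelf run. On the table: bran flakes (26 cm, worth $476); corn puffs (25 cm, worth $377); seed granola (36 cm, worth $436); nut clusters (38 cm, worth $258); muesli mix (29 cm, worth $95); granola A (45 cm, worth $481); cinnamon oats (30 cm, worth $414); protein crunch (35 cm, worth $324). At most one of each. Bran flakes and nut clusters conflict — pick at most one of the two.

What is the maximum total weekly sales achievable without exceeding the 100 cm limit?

1334

The ratio heuristic lands on bran flakes + corn puffs + cinnamon oats (1267) but leaves 19 cm idle.
The 30 cm tied up in cinnamon oats is better spent on granola A — total rises to 1334 (96 cm).
Runner-up bran flakes + seed granola + cinnamon oats tops out at 1326.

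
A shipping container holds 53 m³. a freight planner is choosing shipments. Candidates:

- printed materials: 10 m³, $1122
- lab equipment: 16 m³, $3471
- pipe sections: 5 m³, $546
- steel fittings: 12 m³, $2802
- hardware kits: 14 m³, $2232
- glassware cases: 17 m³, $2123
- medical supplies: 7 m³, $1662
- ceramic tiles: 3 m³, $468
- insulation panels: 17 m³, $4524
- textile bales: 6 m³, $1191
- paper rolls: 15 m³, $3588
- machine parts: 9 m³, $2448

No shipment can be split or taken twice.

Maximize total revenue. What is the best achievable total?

13362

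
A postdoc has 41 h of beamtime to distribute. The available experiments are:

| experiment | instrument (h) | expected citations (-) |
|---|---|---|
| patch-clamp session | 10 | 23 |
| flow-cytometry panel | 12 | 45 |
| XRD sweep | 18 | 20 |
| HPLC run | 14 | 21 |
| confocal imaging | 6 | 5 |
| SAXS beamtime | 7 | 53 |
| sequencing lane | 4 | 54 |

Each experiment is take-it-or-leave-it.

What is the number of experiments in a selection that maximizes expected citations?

5

The maximum expected citations within 41 h is 180.
For example patch-clamp session + flow-cytometry panel + confocal imaging + SAXS beamtime + sequencing lane achieves it, using 39 h.
Any selection reaching 180 contains exactly 5 experiments.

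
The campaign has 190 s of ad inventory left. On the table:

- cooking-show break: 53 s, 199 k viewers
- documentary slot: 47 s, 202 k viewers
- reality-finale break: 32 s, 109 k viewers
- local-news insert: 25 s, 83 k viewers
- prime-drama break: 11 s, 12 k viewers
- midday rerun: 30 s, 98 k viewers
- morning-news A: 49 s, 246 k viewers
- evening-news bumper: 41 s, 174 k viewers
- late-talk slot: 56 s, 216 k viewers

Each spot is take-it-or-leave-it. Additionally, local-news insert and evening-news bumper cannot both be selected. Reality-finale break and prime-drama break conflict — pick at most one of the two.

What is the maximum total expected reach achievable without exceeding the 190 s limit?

821

Density check — morning-news A 5.02, documentary slot 4.30, evening-news bumper 4.24, late-talk slot 3.86 are the best per s.
Best packing: cooking-show break + documentary slot + morning-news A + evening-news bumper — 190 s, 821 total.
An exhaustive check of the 512 subsets confirms 821.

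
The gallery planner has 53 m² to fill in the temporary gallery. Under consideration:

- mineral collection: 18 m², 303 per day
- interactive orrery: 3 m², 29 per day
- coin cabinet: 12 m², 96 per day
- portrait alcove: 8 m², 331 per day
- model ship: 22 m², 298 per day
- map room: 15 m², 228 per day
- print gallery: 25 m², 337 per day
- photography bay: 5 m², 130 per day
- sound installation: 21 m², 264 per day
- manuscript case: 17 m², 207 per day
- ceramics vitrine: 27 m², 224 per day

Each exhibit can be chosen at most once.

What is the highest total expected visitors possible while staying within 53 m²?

1062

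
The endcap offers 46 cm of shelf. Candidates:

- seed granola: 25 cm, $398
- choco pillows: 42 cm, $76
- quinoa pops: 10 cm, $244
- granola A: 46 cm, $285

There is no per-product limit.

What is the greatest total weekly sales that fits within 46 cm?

976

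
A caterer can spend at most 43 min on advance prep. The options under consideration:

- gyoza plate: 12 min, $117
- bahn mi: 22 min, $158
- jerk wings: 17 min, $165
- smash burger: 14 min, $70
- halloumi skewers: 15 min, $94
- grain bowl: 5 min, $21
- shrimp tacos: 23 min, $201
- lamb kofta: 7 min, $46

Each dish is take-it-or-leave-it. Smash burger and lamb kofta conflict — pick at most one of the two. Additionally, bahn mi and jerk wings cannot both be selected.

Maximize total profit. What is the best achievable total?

366

A density-first pass picks gyoza plate + jerk wings + grain bowl + lamb kofta — 349 at 41 min.
The 24 min tied up in gyoza plate and grain bowl and lamb kofta is better spent on shrimp tacos — total rises to 366 (40 min).
The spare 3 min is too small for any remaining dish, and no feasible exchange beats 366.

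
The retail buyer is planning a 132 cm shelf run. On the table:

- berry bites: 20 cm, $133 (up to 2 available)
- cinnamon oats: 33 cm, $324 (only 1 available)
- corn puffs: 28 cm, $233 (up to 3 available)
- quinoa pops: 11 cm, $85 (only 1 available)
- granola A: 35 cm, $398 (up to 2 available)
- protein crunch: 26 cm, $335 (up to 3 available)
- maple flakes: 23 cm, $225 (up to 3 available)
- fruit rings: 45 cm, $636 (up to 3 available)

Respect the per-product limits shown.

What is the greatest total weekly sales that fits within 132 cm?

1704

Density check — fruit rings 14.13, protein crunch 12.88, granola A 11.37, cinnamon oats 9.82 are the best per cm.
Filling by ratio: quinoa pops + protein crunch + 2×fruit rings for 1692, with 5 cm left unused.
Replace quinoa pops and fruit rings with granola A + protein crunch: the trade gains 12 net, giving 1704 at 132 cm.
That's the maximum — no swap from here does better than 1704.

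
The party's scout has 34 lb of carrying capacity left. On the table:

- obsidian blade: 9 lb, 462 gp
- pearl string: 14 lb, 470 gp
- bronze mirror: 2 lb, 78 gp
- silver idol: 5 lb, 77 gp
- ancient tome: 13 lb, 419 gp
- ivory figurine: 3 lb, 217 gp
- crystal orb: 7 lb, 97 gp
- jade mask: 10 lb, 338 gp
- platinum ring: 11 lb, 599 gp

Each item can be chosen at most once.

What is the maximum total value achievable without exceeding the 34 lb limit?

Greedy by ratio would take obsidian blade + bronze mirror + silver idol + ivory figurine + platinum ring: 30 lb used, total 1433.
The 7 lb tied up in bronze mirror and silver idol is better spent on jade mask — total rises to 1616 (33 lb).
The spare 1 lb is too small for any remaining item, and no exchange beats 1616.

1616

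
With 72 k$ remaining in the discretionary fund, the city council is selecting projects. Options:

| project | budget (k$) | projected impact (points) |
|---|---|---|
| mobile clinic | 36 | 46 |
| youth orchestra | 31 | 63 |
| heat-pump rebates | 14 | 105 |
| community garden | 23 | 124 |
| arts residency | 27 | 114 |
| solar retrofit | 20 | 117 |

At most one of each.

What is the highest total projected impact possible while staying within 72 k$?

Ranking by ratio (projected impact/k$): heat-pump rebates 7.50, solar retrofit 5.85, community garden 5.39.
The ratio heuristic lands on heat-pump rebates + community garden + solar retrofit (346) but leaves 15 k$ idle.
Dropping heat-pump rebates frees 14 k$; slotting in arts residency (27 k$) lifts the total to 355 at 70 k$.
The spare 2 k$ is too small for any remaining project, and no exchange beats 355.

355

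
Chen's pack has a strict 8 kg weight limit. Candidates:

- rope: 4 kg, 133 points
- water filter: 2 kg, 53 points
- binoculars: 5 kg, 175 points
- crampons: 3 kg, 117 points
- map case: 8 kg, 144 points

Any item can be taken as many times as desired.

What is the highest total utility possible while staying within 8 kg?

Density check — crampons 39.00, binoculars 35.00, rope 33.25 are the best per kg.
A density-first pass picks water filter + 2×crampons — 287 at 8 kg.
The 5 kg tied up in water filter and crampons is better spent on binoculars — total rises to 292 (8 kg).

292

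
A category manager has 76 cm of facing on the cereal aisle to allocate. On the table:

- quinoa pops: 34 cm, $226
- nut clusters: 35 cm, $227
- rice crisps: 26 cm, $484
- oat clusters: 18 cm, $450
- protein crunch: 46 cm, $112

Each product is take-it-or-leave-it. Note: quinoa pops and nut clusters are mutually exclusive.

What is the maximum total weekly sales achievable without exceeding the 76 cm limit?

934

The ratio ordering already packs tightly: rice crisps + oat clusters, 44 cm, 934.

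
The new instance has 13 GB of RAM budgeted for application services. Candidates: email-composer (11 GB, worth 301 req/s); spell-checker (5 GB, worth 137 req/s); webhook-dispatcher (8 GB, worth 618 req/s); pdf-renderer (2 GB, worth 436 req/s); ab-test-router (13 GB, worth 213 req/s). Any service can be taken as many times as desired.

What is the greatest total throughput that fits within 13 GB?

2616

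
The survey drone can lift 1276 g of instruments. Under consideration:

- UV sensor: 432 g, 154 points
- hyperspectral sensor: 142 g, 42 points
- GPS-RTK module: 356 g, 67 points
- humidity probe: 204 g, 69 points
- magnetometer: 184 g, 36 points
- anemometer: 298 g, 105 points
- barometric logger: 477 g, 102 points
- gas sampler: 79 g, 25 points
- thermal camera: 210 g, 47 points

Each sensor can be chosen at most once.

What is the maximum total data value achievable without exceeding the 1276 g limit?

Density check — UV sensor 0.36, anemometer 0.35, humidity probe 0.34, gas sampler 0.32 are the best per g.
Greedy by ratio would take UV sensor + hyperspectral sensor + humidity probe + anemometer + gas sampler: 1155 g used, total 395.
The 79 g tied up in gas sampler is better spent on magnetometer — total rises to 406 (1260 g).
Every other selection either busts 1276 g or fails to beat 406.

406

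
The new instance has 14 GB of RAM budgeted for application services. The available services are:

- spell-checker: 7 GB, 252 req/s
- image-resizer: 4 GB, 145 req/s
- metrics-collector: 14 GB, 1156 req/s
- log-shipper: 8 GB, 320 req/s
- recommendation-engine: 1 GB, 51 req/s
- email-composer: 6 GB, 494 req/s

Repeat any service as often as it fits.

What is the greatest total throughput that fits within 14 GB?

1156

By throughput per GB: metrics-collector 82.57, email-composer 82.33, recommendation-engine 51.00 lead.
Taking metrics-collector: 14 GB used, 1156 in throughput.
Every other selection either busts 14 GB or fails to beat 1156.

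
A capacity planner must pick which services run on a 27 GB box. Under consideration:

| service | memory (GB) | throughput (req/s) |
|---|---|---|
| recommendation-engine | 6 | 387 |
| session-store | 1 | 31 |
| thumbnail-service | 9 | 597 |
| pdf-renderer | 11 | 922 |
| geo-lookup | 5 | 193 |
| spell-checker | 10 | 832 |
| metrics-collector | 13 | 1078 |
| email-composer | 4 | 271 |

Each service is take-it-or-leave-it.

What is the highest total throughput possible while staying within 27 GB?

2181

Density check — pdf-renderer 83.82, spell-checker 83.20, metrics-collector 82.92 are the best per GB.
The ratio heuristic lands on session-store + pdf-renderer + spell-checker + email-composer (2056) but leaves 1 GB idle.
The 12 GB tied up in session-store and pdf-renderer is better spent on metrics-collector — total rises to 2181 (27 GB).
An exhaustive check of the 256 subsets confirms 2181.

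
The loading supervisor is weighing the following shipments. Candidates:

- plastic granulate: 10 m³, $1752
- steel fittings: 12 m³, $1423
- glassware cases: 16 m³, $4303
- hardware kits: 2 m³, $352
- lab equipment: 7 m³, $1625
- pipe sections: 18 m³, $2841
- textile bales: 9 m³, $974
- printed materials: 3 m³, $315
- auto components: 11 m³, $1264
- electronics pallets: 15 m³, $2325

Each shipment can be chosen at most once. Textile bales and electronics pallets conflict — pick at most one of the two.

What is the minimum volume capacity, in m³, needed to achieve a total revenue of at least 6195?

25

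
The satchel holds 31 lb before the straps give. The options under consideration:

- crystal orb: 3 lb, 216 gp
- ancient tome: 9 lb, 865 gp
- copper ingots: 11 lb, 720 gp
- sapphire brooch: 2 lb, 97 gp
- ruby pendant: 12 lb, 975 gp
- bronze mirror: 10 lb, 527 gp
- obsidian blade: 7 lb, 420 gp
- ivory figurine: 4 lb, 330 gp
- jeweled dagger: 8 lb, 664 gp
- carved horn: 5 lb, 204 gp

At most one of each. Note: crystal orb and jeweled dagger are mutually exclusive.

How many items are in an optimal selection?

Optimal total is 2601.
ancient tome + sapphire brooch + ruby pendant + jeweled dagger hits 2601 at 31 lb.
All optima have 4 items.

4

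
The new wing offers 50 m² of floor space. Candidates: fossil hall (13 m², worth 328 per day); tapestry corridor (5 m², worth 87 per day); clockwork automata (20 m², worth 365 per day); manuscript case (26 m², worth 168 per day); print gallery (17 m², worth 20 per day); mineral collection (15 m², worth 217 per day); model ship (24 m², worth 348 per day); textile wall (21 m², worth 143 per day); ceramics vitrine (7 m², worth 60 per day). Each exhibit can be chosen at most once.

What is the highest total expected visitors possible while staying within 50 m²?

910

Ranking by ratio (expected visitors/m²): fossil hall 25.23, clockwork automata 18.25, tapestry corridor 17.40.
The ratio heuristic lands on fossil hall + tapestry corridor + clockwork automata + ceramics vitrine (840) but leaves 5 m² idle.
The 12 m² tied up in tapestry corridor and ceramics vitrine is better spent on mineral collection — total rises to 910 (48 m²).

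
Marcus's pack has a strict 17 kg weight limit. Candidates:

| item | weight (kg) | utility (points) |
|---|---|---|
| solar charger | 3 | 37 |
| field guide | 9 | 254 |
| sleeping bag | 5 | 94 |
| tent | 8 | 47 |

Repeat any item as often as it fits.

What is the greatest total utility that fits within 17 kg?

Ranking by ratio (utility/kg): field guide 28.22, sleeping bag 18.80, solar charger 12.33.
Solar charger + field guide + sleeping bag uses 17 of the 17 kg and totals 385.
Every other selection either busts 17 kg or fails to beat 385.

385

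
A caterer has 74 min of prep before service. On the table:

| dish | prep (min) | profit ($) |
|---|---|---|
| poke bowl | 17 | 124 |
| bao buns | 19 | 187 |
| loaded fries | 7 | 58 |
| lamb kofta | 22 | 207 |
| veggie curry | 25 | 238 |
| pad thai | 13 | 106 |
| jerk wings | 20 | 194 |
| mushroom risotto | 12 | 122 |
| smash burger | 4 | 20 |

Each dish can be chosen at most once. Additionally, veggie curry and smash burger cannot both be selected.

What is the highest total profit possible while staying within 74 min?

710

Taking bao buns + lamb kofta + jerk wings + mushroom risotto: 73 min used, 710 in profit.
Runner-up loaded fries + lamb kofta + veggie curry + jerk wings tops out at 697.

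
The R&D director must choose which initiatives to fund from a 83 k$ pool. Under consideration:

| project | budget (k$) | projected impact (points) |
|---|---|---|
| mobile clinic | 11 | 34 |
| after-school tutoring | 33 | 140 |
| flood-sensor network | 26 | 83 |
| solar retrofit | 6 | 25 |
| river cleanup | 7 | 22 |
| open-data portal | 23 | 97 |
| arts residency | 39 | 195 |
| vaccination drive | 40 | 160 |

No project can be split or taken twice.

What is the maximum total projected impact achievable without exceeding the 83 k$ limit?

Filling by ratio: after-school tutoring + solar retrofit + arts residency for 360, with 5 k$ left unused.
The 6 k$ tied up in solar retrofit is better spent on mobile clinic — total rises to 369 (83 k$).

369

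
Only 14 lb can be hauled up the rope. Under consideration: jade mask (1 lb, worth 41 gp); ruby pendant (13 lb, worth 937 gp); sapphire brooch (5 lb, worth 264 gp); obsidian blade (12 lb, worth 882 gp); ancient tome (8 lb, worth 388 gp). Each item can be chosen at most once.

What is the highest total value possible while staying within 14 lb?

Ranking by ratio (value/lb): obsidian blade 73.50, ruby pendant 72.08, sapphire brooch 52.80.
Greedy by ratio would take jade mask + obsidian blade: 13 lb used, total 923.
Replace obsidian blade with ruby pendant: the trade gains 55 net, giving 978 at 14 lb.
Next best is ruby pendant at 937 (13 lb) — short by 41.

978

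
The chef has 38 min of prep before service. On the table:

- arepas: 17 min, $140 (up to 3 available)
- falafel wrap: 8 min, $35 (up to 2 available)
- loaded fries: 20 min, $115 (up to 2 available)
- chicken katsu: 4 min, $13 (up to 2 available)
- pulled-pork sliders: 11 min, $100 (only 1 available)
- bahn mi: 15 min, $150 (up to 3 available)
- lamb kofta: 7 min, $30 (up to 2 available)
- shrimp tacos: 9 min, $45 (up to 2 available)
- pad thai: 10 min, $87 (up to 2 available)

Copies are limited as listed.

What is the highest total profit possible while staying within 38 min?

337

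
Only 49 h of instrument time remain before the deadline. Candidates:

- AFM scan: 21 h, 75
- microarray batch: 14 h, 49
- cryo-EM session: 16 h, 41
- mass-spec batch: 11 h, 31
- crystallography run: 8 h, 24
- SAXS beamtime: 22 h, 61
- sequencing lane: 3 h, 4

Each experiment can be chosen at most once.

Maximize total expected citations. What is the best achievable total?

159

Density check — AFM scan 3.57, microarray batch 3.50, crystallography run 3.00, mass-spec batch 2.82 are the best per h.
Taking the top-ratio experiments first gives AFM scan + microarray batch + crystallography run + sequencing lane for 152 (46 h).
Replace crystallography run with mass-spec batch: the trade gains 7 net, giving 159 at 49 h.
Next best is AFM scan + microarray batch + mass-spec batch at 155 (46 h) — short by 4.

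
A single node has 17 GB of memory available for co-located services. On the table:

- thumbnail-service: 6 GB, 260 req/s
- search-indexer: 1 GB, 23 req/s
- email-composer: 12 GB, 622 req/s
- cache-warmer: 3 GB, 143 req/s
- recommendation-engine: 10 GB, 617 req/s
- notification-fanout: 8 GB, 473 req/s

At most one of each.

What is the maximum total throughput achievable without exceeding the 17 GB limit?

Greedy by ratio would take search-indexer + cache-warmer + recommendation-engine: 14 GB used, total 783.
Dropping cache-warmer frees 3 GB; slotting in thumbnail-service (6 GB) lifts the total to 900 at 17 GB.
Every other selection either busts 17 GB or fails to beat 900.

900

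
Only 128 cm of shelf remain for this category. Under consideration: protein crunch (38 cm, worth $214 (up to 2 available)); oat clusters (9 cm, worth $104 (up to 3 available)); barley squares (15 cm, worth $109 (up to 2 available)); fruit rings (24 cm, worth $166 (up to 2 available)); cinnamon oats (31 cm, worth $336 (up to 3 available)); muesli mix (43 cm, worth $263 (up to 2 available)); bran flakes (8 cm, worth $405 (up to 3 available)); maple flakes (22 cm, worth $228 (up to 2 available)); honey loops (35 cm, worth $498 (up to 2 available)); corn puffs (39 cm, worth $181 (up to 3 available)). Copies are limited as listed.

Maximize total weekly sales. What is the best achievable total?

Density check — bran flakes 50.62, honey loops 14.23, oat clusters 11.56 are the best per cm.
Filling by ratio: 3×oat clusters + 3×bran flakes + 2×honey loops for 2523, with 7 cm left unused.
Replace 3×oat clusters with cinnamon oats: the trade gains 24 net, giving 2547 at 125 cm.

2547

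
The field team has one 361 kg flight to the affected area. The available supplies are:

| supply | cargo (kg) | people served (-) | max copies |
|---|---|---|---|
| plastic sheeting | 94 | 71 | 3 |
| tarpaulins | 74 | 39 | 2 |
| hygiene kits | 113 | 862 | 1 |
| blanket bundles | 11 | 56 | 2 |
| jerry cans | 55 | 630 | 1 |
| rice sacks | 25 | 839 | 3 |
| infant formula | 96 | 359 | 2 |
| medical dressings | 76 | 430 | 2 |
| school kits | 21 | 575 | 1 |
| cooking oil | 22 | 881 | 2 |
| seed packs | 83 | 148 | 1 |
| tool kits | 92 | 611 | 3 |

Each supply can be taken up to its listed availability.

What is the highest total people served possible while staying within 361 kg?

6458

Hygiene kits + 2×blanket bundles + jerry cans + 3×rice sacks + school kits + 2×cooking oil uses 330 of the 361 kg and totals 6458.
That's the maximum — no swap from here does better than 6458.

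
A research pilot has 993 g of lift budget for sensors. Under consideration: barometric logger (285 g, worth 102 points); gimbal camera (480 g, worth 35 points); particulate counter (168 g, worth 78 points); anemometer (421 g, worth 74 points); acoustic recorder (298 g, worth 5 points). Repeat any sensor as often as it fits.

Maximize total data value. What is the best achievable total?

414

Ranking by ratio (data value/g): particulate counter 0.46, barometric logger 0.36, anemometer 0.18, gimbal camera 0.07.
Taking the top-ratio sensors first gives 5×particulate counter for 390 (840 g).
Dropping particulate counter frees 168 g; slotting in barometric logger (285 g) lifts the total to 414 at 957 g.
Nothing else within 993 g beats 414.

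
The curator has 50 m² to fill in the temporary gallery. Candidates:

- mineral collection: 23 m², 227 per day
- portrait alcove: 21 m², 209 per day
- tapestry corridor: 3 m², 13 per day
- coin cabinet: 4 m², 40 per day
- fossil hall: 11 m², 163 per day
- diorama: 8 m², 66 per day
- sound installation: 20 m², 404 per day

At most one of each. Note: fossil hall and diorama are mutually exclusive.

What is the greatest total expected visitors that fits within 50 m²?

Mineral collection + tapestry corridor + coin cabinet + sound installation uses 50 of the 50 m² and totals 684.

684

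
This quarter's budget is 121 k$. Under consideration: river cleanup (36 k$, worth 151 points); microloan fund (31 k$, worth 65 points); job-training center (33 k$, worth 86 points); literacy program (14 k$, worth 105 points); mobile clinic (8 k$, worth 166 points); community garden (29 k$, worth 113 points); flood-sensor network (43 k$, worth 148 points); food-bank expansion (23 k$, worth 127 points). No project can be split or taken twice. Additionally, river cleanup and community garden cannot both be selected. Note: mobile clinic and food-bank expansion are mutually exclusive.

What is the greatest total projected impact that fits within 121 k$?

570

Ranking by ratio (projected impact/k$): mobile clinic 20.75, literacy program 7.50, food-bank expansion 5.52.
Best packing: river cleanup + literacy program + mobile clinic + flood-sensor network — 101 k$, 570 total.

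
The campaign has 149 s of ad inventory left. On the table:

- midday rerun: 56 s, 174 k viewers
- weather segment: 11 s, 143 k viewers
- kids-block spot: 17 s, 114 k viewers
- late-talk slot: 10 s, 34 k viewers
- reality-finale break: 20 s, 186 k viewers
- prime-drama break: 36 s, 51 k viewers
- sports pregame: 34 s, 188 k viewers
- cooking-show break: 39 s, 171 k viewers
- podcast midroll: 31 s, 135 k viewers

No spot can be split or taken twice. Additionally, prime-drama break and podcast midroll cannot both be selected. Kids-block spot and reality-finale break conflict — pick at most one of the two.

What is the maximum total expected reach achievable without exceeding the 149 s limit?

Taking weather segment + late-talk slot + reality-finale break + sports pregame + cooking-show break + podcast midroll: 145 s used, 857 in expected reach.
Next best is weather segment + reality-finale break + sports pregame + cooking-show break + podcast midroll at 823 (135 s) — short by 34.

857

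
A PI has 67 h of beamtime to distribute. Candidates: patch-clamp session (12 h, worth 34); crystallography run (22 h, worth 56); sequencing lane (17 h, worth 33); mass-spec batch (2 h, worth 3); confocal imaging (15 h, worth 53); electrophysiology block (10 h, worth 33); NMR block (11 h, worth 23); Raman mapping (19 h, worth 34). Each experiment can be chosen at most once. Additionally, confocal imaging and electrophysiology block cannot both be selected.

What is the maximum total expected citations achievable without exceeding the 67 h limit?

176

Taking patch-clamp session + crystallography run + sequencing lane + confocal imaging: 66 h used, 176 in expected citations.
Nothing else feasible within 67 h beats 176.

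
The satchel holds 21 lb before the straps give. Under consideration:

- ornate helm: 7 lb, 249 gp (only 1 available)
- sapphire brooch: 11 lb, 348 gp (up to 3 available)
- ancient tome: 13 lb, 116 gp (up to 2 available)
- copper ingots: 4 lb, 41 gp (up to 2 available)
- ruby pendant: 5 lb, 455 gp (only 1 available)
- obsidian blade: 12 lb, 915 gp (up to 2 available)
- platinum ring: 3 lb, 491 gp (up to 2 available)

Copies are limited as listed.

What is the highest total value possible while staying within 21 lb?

1897

Ranking by ratio (value/lb): platinum ring 163.67, ruby pendant 91.00, obsidian blade 76.25, ornate helm 35.57.
The ratio heuristic lands on ornate helm + ruby pendant + 2×platinum ring (1686) but leaves 3 lb idle.
Dropping ornate helm and ruby pendant frees 12 lb; slotting in obsidian blade (12 lb) lifts the total to 1897 at 18 lb.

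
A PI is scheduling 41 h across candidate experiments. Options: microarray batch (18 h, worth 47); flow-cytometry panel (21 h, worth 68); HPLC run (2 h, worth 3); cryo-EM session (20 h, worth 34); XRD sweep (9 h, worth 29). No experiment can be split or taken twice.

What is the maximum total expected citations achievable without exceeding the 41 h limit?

Density check — flow-cytometry panel 3.24, XRD sweep 3.22, microarray batch 2.61, cryo-EM session 1.70 are the best per h.
Greedy by ratio would take flow-cytometry panel + HPLC run + XRD sweep: 32 h used, total 100.
Dropping XRD sweep frees 9 h; slotting in microarray batch (18 h) lifts the total to 118 at 41 h.
Runner-up microarray batch + flow-cytometry panel tops out at 115.

118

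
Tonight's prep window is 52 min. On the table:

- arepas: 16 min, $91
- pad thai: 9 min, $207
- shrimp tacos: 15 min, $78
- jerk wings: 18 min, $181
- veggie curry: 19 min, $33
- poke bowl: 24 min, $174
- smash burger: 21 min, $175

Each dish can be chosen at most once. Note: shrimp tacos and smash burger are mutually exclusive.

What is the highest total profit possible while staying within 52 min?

By profit per min: pad thai 23.00, jerk wings 10.06, smash burger 8.33, poke bowl 7.25 lead.
Pad thai + jerk wings + smash burger uses 48 of the 52 min and totals 563.
The spare 4 min is too small for any remaining dish, and no feasible exchange beats 563.

563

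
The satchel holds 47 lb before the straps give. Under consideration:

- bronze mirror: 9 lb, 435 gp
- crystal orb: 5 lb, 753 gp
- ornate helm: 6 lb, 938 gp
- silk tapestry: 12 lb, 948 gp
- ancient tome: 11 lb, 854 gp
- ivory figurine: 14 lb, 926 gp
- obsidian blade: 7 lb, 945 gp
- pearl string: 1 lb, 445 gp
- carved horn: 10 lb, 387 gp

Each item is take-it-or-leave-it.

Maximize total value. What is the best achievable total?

4955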